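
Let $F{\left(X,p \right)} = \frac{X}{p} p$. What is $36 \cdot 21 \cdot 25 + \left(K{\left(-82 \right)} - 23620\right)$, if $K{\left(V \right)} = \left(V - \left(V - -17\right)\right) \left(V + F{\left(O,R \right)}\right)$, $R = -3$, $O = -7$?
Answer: $-3207$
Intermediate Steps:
$F{\left(X,p \right)} = X$
$K{\left(V \right)} = 119 - 17 V$ ($K{\left(V \right)} = \left(V - \left(V - -17\right)\right) \left(V - 7\right) = \left(V - \left(V + 17\right)\right) \left(-7 + V\right) = \left(V - \left(17 + V\right)\right) \left(-7 + V\right) = - 17 \left(-7 + V\right) = 119 - 17 V$)
$36 \cdot 21 \cdot 25 + \left(K{\left(-82 \right)} - 23620\right) = 36 \cdot 21 \cdot 25 + \left(\left(119 - -1394\right) - 23620\right) = 756 \cdot 25 + \left(\left(119 + 1394\right) - 23620\right) = 18900 + \left(1513 - 23620\right) = 18900 - 22107 = -3207$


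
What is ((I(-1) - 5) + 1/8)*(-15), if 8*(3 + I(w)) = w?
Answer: 120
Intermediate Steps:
I(w) = -3 + w/8
((I(-1) - 5) + 1/8)*(-15) = (((-3 + (⅛)*(-1)) - 5) + 1/8)*(-15) = (((-3 - ⅛) - 5) + ⅛)*(-15) = ((-25/8 - 5) + ⅛)*(-15) = (-65/8 + ⅛)*(-15) = -8*(-15) = 120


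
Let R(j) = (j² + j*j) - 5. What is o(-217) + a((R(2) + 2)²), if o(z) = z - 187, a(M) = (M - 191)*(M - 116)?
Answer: 14702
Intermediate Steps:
R(j) = -5 + 2*j² (R(j) = (j² + j²) - 5 = 2*j² - 5 = -5 + 2*j²)
a(M) = (-191 + M)*(-116 + M)
o(z) = -187 + z
o(-217) + a((R(2) + 2)²) = (-187 - 217) + (22156 + (((-5 + 2*2²) + 2)²)² - 307*((-5 + 2*2²) + 2)²) = -404 + (22156 + (((-5 + 2*4) + 2)²)² - 307*((-5 + 2*4) + 2)²) = -404 + (22156 + (((-5 + 8) + 2)²)² - 307*((-5 + 8) + 2)²) = -404 + (22156 + ((3 + 2)²)² - 307*(3 + 2)²) = -404 + (22156 + (5²)² - 307*5²) = -404 + (22156 + 25² - 307*25) = -404 + (22156 + 625 - 7675) = -404 + 15106 = 14702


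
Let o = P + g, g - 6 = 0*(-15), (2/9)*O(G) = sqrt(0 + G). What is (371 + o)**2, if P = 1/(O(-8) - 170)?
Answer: 81*(5369234*sqrt(2) + 50424383*I)/(2*(1530*sqrt(2) + 14369*I)) ≈ 1.4212e+5 - 0.33022*I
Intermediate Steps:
O(G) = 9*sqrt(G)/2 (O(G) = 9*sqrt(0 + G)/2 = 9*sqrt(G)/2)
P = 1/(-170 + 9*I*sqrt(2)) (P = 1/(9*sqrt(-8)/2 - 170) = 1/(9*(2*I*sqrt(2))/2 - 170) = 1/(9*I*sqrt(2) - 170) = 1/(-170 + 9*I*sqrt(2)) ≈ -0.0058496 - 0.00043796*I)
g = 6 (g = 6 + 0*(-15) = 6 + 0 = 6)
o = 87101/14531 - 9*I*sqrt(2)/29062 (o = (-85/14531 - 9*I*sqrt(2)/29062) + 6 = 87101/14531 - 9*I*sqrt(2)/29062 ≈ 5.9941 - 0.00043796*I)
(371 + o)**2 = (371 + (87101/14531 - 9*I*sqrt(2)/29062))**2 = (5478102/14531 - 9*I*sqrt(2)/29062)**2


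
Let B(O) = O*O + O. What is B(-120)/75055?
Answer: 168/883 ≈ 0.19026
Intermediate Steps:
B(O) = O + O² (B(O) = O² + O = O + O²)
B(-120)/75055 = -120*(1 - 120)/75055 = -120*(-119)*(1/75055) = 14280*(1/75055) = 168/883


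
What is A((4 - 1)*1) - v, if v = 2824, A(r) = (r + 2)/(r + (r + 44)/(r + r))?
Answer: -36706/13 ≈ -2823.5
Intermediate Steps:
A(r) = (2 + r)/(r + (44 + r)/(2*r)) (A(r) = (2 + r)/(r + (44 + r)/((2*r))) = (2 + r)/(r + (44 + r)*(1/(2*r))) = (2 + r)/(r + (44 + r)/(2*r)))
A((4 - 1)*1) - v = 2*((4 - 1)*1)*(2 + (4 - 1)*1)/(44 + (4 - 1)*1 + 2*((4 - 1)*1)²) - 1*2824 = 2*(3*1)*(2 + 3*1)/(44 + 3*1 + 2*(3*1)²) - 2824 = 2*3*(2 + 3)/(44 + 3 + 2*3²) - 2824 = 2*3*5/(44 + 3 + 2*9) - 2824 = 2*3*5/(44 + 3 + 18) - 2824 = 2*3*5/65 - 2824 = 2*3*(1/65)*5 - 2824 = 6/13 - 2824 = -36706/13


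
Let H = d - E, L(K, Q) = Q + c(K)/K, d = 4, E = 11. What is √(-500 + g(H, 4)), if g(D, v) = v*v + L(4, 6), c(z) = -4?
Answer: I*√479 ≈ 21.886*I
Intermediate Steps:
L(K, Q) = Q - 4/K
H = -7 (H = 4 - 1*11 = 4 - 11 = -7)
g(D, v) = 5 + v² (g(D, v) = v*v + (6 - 4/4) = v² + (6 - 4*¼) = v² + (6 - 1) = v² + 5 = 5 + v²)
√(-500 + g(H, 4)) = √(-500 + (5 + 4²)) = √(-500 + (5 + 16)) = √(-500 + 21) = √(-479) = I*√479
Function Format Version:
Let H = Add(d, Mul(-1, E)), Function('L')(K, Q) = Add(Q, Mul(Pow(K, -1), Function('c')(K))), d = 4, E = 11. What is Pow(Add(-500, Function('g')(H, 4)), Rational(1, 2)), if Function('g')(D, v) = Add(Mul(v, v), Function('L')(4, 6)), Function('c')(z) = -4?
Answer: Mul(I, Pow(479, Rational(1, 2))) ≈ Mul(21.886, I)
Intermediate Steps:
Function('L')(K, Q) = Add(Q, Mul(-4, Pow(K, -1))) (Function('L')(K, Q) = Add(Q, Mul(Pow(K, -1), -4)) = Add(Q, Mul(-4, Pow(K, -1))))
H = -7 (H = Add(4, Mul(-1, 11)) = Add(4, -11) = -7)
Function('g')(D, v) = Add(5, Pow(v, 2)) (Function('g')(D, v) = Add(Mul(v, v), Add(6, Mul(-4, Pow(4, -1)))) = Add(Pow(v, 2), Add(6, Mul(-4, Rational(1, 4)))) = Add(Pow(v, 2), Add(6, -1)) = Add(Pow(v, 2), 5) = Add(5, Pow(v, 2)))
Pow(Add(-500, Function('g')(H, 4)), Rational(1, 2)) = Pow(Add(-500, Add(5, Pow(4, 2))), Rational(1, 2)) = Pow(Add(-500, Add(5, 16)), Rational(1, 2)) = Pow(Add(-500, 21), Rational(1, 2)) = Pow(-479, Rational(1, 2)) = Mul(I, Pow(479, Rational(1, 2)))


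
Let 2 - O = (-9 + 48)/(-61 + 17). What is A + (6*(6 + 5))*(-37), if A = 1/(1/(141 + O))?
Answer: -101117/44 ≈ -2298.1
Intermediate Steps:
O = 127/44 (O = 2 - (-9 + 48)/(-61 + 17) = 2 - 39/(-44) = 2 - 39*(-1)/44 = 2 - 1*(-39/44) = 2 + 39/44 = 127/44 ≈ 2.8864)
A = 6331/44 (A = 1/(1/(141 + 127/44)) = 1/(1/(6331/44)) = 1/(44/6331) = 6331/44 ≈ 143.89)
A + (6*(6 + 5))*(-37) = 6331/44 + (6*(6 + 5))*(-37) = 6331/44 + (6*11)*(-37) = 6331/44 + 66*(-37) = 6331/44 - 2442 = -101117/44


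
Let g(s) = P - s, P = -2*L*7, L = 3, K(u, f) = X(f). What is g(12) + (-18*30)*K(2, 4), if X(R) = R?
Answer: -2214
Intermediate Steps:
K(u, f) = f
P = -42 (P = -2*3*7 = -6*7 = -42)
g(s) = -42 - s
g(12) + (-18*30)*K(2, 4) = (-42 - 1*12) - 18*30*4 = (-42 - 12) - 540*4 = -54 - 2160 = -2214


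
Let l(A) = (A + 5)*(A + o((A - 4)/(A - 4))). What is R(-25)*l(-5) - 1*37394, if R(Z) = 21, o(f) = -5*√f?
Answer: -37394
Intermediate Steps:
l(A) = (-5 + A)*(5 + A) (l(A) = (A + 5)*(A - 5*√1) = (5 + A)*(A - 5*√1) = (5 + A)*(A - 5*1) = (5 + A)*(A - 5) = (5 + A)*(-5 + A) = (-5 + A)*(5 + A))
R(-25)*l(-5) - 1*37394 = 21*(-25 + (-5)²) - 1*37394 = 21*(-25 + 25) - 37394 = 21*0 - 37394 = 0 - 37394 = -37394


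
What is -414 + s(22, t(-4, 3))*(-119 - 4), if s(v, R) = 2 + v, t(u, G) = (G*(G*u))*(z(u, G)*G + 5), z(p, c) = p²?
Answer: -3366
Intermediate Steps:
t(u, G) = u*G²*(5 + G*u²) (t(u, G) = (G*(G*u))*(u²*G + 5) = (u*G²)*(G*u² + 5) = (u*G²)*(5 + G*u²) = u*G²*(5 + G*u²))
-414 + s(22, t(-4, 3))*(-119 - 4) = -414 + (2 + 22)*(-119 - 4) = -414 + 24*(-123) = -414 - 2952 = -3366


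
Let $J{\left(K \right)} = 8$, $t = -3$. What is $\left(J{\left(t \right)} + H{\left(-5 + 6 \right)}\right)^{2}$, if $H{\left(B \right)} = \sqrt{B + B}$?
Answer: $\left(8 + \sqrt{2}\right)^{2} \approx 88.627$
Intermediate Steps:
$H{\left(B \right)} = \sqrt{2} \sqrt{B}$ ($H{\left(B \right)} = \sqrt{2 B} = \sqrt{2} \sqrt{B}$)
$\left(J{\left(t \right)} + H{\left(-5 + 6 \right)}\right)^{2} = \left(8 + \sqrt{2} \sqrt{-5 + 6}\right)^{2} = \left(8 + \sqrt{2} \sqrt{1}\right)^{2} = \left(8 + \sqrt{2} \cdot 1\right)^{2} = \left(8 + \sqrt{2}\right)^{2}$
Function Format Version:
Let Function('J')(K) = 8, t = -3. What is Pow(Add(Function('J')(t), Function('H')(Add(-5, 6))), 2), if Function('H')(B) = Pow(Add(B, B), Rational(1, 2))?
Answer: Pow(Add(8, Pow(2, Rational(1, 2))), 2) ≈ 88.627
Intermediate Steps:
Function('H')(B) = Mul(Pow(2, Rational(1, 2)), Pow(B, Rational(1, 2))) (Function('H')(B) = Pow(Mul(2, B), Rational(1, 2)) = Mul(Pow(2, Rational(1, 2)), Pow(B, Rational(1, 2))))
Pow(Add(Function('J')(t), Function('H')(Add(-5, 6))), 2) = Pow(Add(8, Mul(Pow(2, Rational(1, 2)), Pow(Add(-5, 6), Rational(1, 2)))), 2) = Pow(Add(8, Mul(Pow(2, Rational(1, 2)), Pow(1, Rational(1, 2)))), 2) = Pow(Add(8, Mul(Pow(2, Rational(1, 2)), 1)), 2) = Pow(Add(8, Pow(2, Rational(1, 2))), 2)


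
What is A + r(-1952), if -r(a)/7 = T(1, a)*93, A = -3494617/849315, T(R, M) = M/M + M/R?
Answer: 1078712336198/849315 ≈ 1.2701e+6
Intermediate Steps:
T(R, M) = 1 + M/R
A = -3494617/849315 (A = -3494617*1/849315 = -3494617/849315 ≈ -4.1146)
r(a) = -651 - 651*a (r(a) = -7*(a + 1)/1*93 = -7*1*(1 + a)*93 = -7*(1 + a)*93 = -7*(93 + 93*a) = -651 - 651*a)
A + r(-1952) = -3494617/849315 + (-651 - 651*(-1952)) = -3494617/849315 + (-651 + 1270752) = -3494617/849315 + 1270101 = 1078712336198/849315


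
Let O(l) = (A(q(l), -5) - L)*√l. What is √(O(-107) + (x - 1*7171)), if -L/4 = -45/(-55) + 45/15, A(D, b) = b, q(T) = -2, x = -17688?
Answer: √(-3007939 + 1243*I*√107)/11 ≈ 0.33698 + 157.67*I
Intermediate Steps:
L = -168/11 (L = -4*(-45/(-55) + 45/15) = -4*(-45*(-1/55) + 45*(1/15)) = -4*(9/11 + 3) = -4*42/11 = -168/11 ≈ -15.273)
O(l) = 113*√l/11 (O(l) = (-5 - 1*(-168/11))*√l = (-5 + 168/11)*√l = 113*√l/11)
√(O(-107) + (x - 1*7171)) = √(113*√(-107)/11 + (-17688 - 1*7171)) = √(113*(I*√107)/11 + (-17688 - 7171)) = √(113*I*√107/11 - 24859) = √(-24859 + 113*I*√107/11)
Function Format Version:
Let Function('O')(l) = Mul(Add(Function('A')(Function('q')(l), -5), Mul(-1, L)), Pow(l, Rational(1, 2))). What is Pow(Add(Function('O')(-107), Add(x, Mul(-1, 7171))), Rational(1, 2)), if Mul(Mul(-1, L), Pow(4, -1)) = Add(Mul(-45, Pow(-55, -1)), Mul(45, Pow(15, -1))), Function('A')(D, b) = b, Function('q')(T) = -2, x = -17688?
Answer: Mul(Rational(1, 11), Pow(Add(-3007939, Mul(1243, I, Pow(107, Rational(1, 2)))), Rational(1, 2))) ≈ Add(0.33698, Mul(157.67, I))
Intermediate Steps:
L = Rational(-168, 11) (L = Mul(-4, Add(Mul(-45, Pow(-55, -1)), Mul(45, Pow(15, -1)))) = Mul(-4, Add(Mul(-45, Rational(-1, 55)), Mul(45, Rational(1, 15)))) = Mul(-4, Add(Rational(9, 11), 3)) = Mul(-4, Rational(42, 11)) = Rational(-168, 11) ≈ -15.273)
Function('O')(l) = Mul(Rational(113, 11), Pow(l, Rational(1, 2))) (Function('O')(l) = Mul(Add(-5, Mul(-1, Rational(-168, 11))), Pow(l, Rational(1, 2))) = Mul(Add(-5, Rational(168, 11)), Pow(l, Rational(1, 2))) = Mul(Rational(113, 11), Pow(l, Rational(1, 2))))
Pow(Add(Function('O')(-107), Add(x, Mul(-1, 7171))), Rational(1, 2)) = Pow(Add(Mul(Rational(113, 11), Pow(-107, Rational(1, 2))), Add(-17688, Mul(-1, 7171))), Rational(1, 2)) = Pow(Add(Mul(Rational(113, 11), Mul(I, Pow(107, Rational(1, 2)))), Add(-17688, -7171)), Rational(1, 2)) = Pow(Add(Mul(Rational(113, 11), I, Pow(107, Rational(1, 2))), -24859), Rational(1, 2)) = Pow(Add(-24859, Mul(Rational(113, 11), I, Pow(107, Rational(1, 2)))), Rational(1, 2))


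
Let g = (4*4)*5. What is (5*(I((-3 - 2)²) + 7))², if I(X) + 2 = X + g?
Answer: 302500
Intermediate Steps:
g = 80 (g = 16*5 = 80)
I(X) = 78 + X (I(X) = -2 + (X + 80) = -2 + (80 + X) = 78 + X)
(5*(I((-3 - 2)²) + 7))² = (5*((78 + (-3 - 2)²) + 7))² = (5*((78 + (-5)²) + 7))² = (5*((78 + 25) + 7))² = (5*(103 + 7))² = (5*110)² = 550² = 302500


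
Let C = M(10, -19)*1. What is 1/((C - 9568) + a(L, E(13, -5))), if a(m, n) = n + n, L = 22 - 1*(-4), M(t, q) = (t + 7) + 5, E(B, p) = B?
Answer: -1/9520 ≈ -0.00010504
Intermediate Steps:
M(t, q) = 12 + t (M(t, q) = (7 + t) + 5 = 12 + t)
C = 22 (C = (12 + 10)*1 = 22*1 = 22)
L = 26 (L = 22 + 4 = 26)
a(m, n) = 2*n
1/((C - 9568) + a(L, E(13, -5))) = 1/((22 - 9568) + 2*13) = 1/(-9546 + 26) = 1/(-9520) = -1/9520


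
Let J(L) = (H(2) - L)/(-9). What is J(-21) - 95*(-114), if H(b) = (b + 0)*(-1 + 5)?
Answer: 97441/9 ≈ 10827.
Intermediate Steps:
H(b) = 4*b (H(b) = b*4 = 4*b)
J(L) = -8/9 + L/9 (J(L) = (4*2 - L)/(-9) = (8 - L)*(-⅑) = -8/9 + L/9)
J(-21) - 95*(-114) = (-8/9 + (⅑)*(-21)) - 95*(-114) = (-8/9 - 7/3) + 10830 = -29/9 + 10830 = 97441/9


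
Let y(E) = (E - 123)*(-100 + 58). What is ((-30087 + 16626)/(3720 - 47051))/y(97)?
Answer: 641/2253212 ≈ 0.00028448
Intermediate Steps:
y(E) = 5166 - 42*E (y(E) = (-123 + E)*(-42) = 5166 - 42*E)
((-30087 + 16626)/(3720 - 47051))/y(97) = ((-30087 + 16626)/(3720 - 47051))/(5166 - 42*97) = (-13461/(-43331))/(5166 - 4074) = -13461*(-1/43331)/1092 = (13461/43331)*(1/1092) = 641/2253212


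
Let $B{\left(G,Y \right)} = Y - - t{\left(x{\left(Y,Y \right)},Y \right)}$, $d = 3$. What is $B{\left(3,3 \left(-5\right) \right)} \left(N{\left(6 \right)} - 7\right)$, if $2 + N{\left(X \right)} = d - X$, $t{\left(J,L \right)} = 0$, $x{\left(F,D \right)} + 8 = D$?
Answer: $180$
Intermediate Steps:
$x{\left(F,D \right)} = -8 + D$
$N{\left(X \right)} = 1 - X$ ($N{\left(X \right)} = -2 - \left(-3 + X\right) = 1 - X$)
$B{\left(G,Y \right)} = Y$ ($B{\left(G,Y \right)} = Y + \left(0 - 0\right) = Y + \left(0 + 0\right) = Y + 0 = Y$)
$B{\left(3,3 \left(-5\right) \right)} \left(N{\left(6 \right)} - 7\right) = 3 \left(-5\right) \left(\left(1 - 6\right) - 7\right) = - 15 \left(\left(1 - 6\right) - 7\right) = - 15 \left(-5 - 7\right) = \left(-15\right) \left(-12\right) = 180$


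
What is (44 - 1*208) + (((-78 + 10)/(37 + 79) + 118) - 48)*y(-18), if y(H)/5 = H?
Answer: -185926/29 ≈ -6411.2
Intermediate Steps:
y(H) = 5*H
(44 - 1*208) + (((-78 + 10)/(37 + 79) + 118) - 48)*y(-18) = (44 - 1*208) + (((-78 + 10)/(37 + 79) + 118) - 48)*(5*(-18)) = (44 - 208) + ((-68/116 + 118) - 48)*(-90) = -164 + ((-68*1/116 + 118) - 48)*(-90) = -164 + ((-17/29 + 118) - 48)*(-90) = -164 + (3405/29 - 48)*(-90) = -164 + (2013/29)*(-90) = -164 - 181170/29 = -185926/29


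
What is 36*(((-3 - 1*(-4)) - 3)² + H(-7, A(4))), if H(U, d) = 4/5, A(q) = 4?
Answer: 864/5 ≈ 172.80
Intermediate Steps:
H(U, d) = ⅘ (H(U, d) = 4*(⅕) = ⅘)
36*(((-3 - 1*(-4)) - 3)² + H(-7, A(4))) = 36*(((-3 - 1*(-4)) - 3)² + ⅘) = 36*(((-3 + 4) - 3)² + ⅘) = 36*((1 - 3)² + ⅘) = 36*((-2)² + ⅘) = 36*(4 + ⅘) = 36*(24/5) = 864/5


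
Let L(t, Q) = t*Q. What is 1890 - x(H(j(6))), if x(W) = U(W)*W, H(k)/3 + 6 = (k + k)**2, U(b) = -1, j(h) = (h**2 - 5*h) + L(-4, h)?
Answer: 5760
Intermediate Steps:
L(t, Q) = Q*t
j(h) = h**2 - 9*h (j(h) = (h**2 - 5*h) + h*(-4) = (h**2 - 5*h) - 4*h = h**2 - 9*h)
H(k) = -18 + 12*k**2 (H(k) = -18 + 3*(k + k)**2 = -18 + 3*(2*k)**2 = -18 + 3*(4*k**2) = -18 + 12*k**2)
x(W) = -W
1890 - x(H(j(6))) = 1890 - (-1)*(-18 + 12*(6*(-9 + 6))**2) = 1890 - (-1)*(-18 + 12*(6*(-3))**2) = 1890 - (-1)*(-18 + 12*(-18)**2) = 1890 - (-1)*(-18 + 12*324) = 1890 - (-1)*(-18 + 3888) = 1890 - (-1)*3870 = 1890 - 1*(-3870) = 1890 + 3870 = 5760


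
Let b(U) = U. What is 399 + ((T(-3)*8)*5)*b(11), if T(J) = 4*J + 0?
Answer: -4881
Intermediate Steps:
T(J) = 4*J
399 + ((T(-3)*8)*5)*b(11) = 399 + (((4*(-3))*8)*5)*11 = 399 + (-12*8*5)*11 = 399 - 96*5*11 = 399 - 480*11 = 399 - 5280 = -4881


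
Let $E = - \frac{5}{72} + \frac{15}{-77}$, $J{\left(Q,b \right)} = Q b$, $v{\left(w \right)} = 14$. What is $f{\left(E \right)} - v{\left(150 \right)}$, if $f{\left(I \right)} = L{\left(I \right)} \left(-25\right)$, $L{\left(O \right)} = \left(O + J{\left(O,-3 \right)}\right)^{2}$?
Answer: $- \frac{161231401}{7683984} \approx -20.983$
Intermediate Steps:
$E = - \frac{1465}{5544}$ ($E = \left(-5\right) \frac{1}{72} + 15 \left(- \frac{1}{77}\right) = - \frac{5}{72} - \frac{15}{77} = - \frac{1465}{5544} \approx -0.26425$)
$L{\left(O \right)} = 4 O^{2}$ ($L{\left(O \right)} = \left(O + O \left(-3\right)\right)^{2} = \left(O - 3 O\right)^{2} = \left(- 2 O\right)^{2} = 4 O^{2}$)
$f{\left(I \right)} = - 100 I^{2}$ ($f{\left(I \right)} = 4 I^{2} \left(-25\right) = - 100 I^{2}$)
$f{\left(E \right)} - v{\left(150 \right)} = - 100 \left(- \frac{1465}{5544}\right)^{2} - 14 = \left(-100\right) \frac{2146225}{30735936} - 14 = - \frac{53655625}{7683984} - 14 = - \frac{161231401}{7683984}$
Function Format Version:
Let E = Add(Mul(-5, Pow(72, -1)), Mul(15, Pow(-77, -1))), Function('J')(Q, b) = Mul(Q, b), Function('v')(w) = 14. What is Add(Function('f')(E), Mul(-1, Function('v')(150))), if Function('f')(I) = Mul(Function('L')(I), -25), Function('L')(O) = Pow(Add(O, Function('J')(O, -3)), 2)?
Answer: Rational(-161231401, 7683984) ≈ -20.983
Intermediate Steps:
E = Rational(-1465, 5544) (E = Add(Mul(-5, Rational(1, 72)), Mul(15, Rational(-1, 77))) = Add(Rational(-5, 72), Rational(-15, 77)) = Rational(-1465, 5544) ≈ -0.26425)
Function('L')(O) = Mul(4, Pow(O, 2)) (Function('L')(O) = Pow(Add(O, Mul(O, -3)), 2) = Pow(Add(O, Mul(-3, O)), 2) = Pow(Mul(-2, O), 2) = Mul(4, Pow(O, 2)))
Function('f')(I) = Mul(-100, Pow(I, 2)) (Function('f')(I) = Mul(Mul(4, Pow(I, 2)), -25) = Mul(-100, Pow(I, 2)))
Add(Function('f')(E), Mul(-1, Function('v')(150))) = Add(Mul(-100, Pow(Rational(-1465, 5544), 2)), Mul(-1, 14)) = Add(Mul(-100, Rational(2146225, 30735936)), -14) = Add(Rational(-53655625, 7683984), -14) = Rational(-161231401, 7683984)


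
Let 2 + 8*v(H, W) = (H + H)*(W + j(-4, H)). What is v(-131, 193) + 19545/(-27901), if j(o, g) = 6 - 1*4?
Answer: -356418563/55802 ≈ -6387.2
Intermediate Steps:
j(o, g) = 2 (j(o, g) = 6 - 4 = 2)
v(H, W) = -1/4 + H*(2 + W)/4 (v(H, W) = -1/4 + ((H + H)*(W + 2))/8 = -1/4 + ((2*H)*(2 + W))/8 = -1/4 + (2*H*(2 + W))/8 = -1/4 + H*(2 + W)/4)
v(-131, 193) + 19545/(-27901) = (-1/4 + (1/2)*(-131) + (1/4)*(-131)*193) + 19545/(-27901) = (-1/4 - 131/2 - 25283/4) + 19545*(-1/27901) = -12773/2 - 19545/27901 = -356418563/55802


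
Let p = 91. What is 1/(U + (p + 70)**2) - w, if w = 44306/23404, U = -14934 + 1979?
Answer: -71806024/37932033 ≈ -1.8930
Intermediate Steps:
U = -12955
w = 22153/11702 (w = 44306*(1/23404) = 22153/11702 ≈ 1.8931)
1/(U + (p + 70)**2) - w = 1/(-12955 + (91 + 70)**2) - 1*22153/11702 = 1/(-12955 + 161**2) - 22153/11702 = 1/(-12955 + 25921) - 22153/11702 = 1/12966 - 22153/11702 = -71806024/37932033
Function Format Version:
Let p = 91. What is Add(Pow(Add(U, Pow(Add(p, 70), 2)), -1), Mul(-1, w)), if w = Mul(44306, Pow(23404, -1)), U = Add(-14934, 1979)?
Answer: Rational(-71806024, 37932033) ≈ -1.8930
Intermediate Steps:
U = -12955
w = Rational(22153, 11702) (w = Mul(44306, Rational(1, 23404)) = Rational(22153, 11702) ≈ 1.8931)
Add(Pow(Add(U, Pow(Add(p, 70), 2)), -1), Mul(-1, w)) = Add(Pow(Add(-12955, Pow(Add(91, 70), 2)), -1), Mul(-1, Rational(22153, 11702))) = Add(Pow(Add(-12955, Pow(161, 2)), -1), Rational(-22153, 11702)) = Add(Pow(Add(-12955, 25921), -1), Rational(-22153, 11702)) = Add(Pow(12966, -1), Rational(-22153, 11702)) = Add(Rational(1, 12966), Rational(-22153, 11702)) = Rational(-71806024, 37932033)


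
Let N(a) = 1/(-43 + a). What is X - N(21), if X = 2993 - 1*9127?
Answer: -134947/22 ≈ -6134.0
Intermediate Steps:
X = -6134 (X = 2993 - 9127 = -6134)
X - N(21) = -6134 - 1/(-43 + 21) = -6134 - 1/(-22) = -6134 - 1*(-1/22) = -6134 + 1/22 = -134947/22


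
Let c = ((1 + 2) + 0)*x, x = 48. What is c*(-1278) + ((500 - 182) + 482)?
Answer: -183232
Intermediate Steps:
c = 144 (c = ((1 + 2) + 0)*48 = (3 + 0)*48 = 3*48 = 144)
c*(-1278) + ((500 - 182) + 482) = 144*(-1278) + ((500 - 182) + 482) = -184032 + (318 + 482) = -184032 + 800 = -183232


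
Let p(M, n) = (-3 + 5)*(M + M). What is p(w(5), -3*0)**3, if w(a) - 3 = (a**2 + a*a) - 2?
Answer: 8489664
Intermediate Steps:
w(a) = 1 + 2*a**2 (w(a) = 3 + ((a**2 + a*a) - 2) = 3 + ((a**2 + a**2) - 2) = 3 + (2*a**2 - 2) = 3 + (-2 + 2*a**2) = 1 + 2*a**2)
p(M, n) = 4*M (p(M, n) = 2*(2*M) = 4*M)
p(w(5), -3*0)**3 = (4*(1 + 2*5**2))**3 = (4*(1 + 2*25))**3 = (4*(1 + 50))**3 = (4*51)**3 = 204**3 = 8489664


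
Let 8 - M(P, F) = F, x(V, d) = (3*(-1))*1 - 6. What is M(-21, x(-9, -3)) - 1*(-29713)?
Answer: 29730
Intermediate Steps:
x(V, d) = -9 (x(V, d) = -3*1 - 6 = -3 - 6 = -9)
M(P, F) = 8 - F
M(-21, x(-9, -3)) - 1*(-29713) = (8 - 1*(-9)) - 1*(-29713) = (8 + 9) + 29713 = 17 + 29713 = 29730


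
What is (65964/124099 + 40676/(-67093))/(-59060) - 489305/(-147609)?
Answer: 60153203925741358687/18146454439413495195 ≈ 3.3149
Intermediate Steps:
(65964/124099 + 40676/(-67093))/(-59060) - 489305/(-147609) = (65964*(1/124099) + 40676*(-1/67093))*(-1/59060) - 489305*(-1/147609) = (65964/124099 - 40676/67093)*(-1/59060) + 489305/147609 = -622128272/8326174207*(-1/59060) + 489305/147609 = 155532068/122935962166355 + 489305/147609 = 60153203925741358687/18146454439413495195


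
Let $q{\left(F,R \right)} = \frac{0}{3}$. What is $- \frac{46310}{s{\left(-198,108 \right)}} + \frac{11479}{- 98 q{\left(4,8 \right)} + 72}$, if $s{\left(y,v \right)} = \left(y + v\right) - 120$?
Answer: $\frac{191497}{504} \approx 379.95$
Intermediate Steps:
$q{\left(F,R \right)} = 0$ ($q{\left(F,R \right)} = 0 \cdot \frac{1}{3} = 0$)
$s{\left(y,v \right)} = -120 + v + y$ ($s{\left(y,v \right)} = \left(v + y\right) - 120 = -120 + v + y$)
$- \frac{46310}{s{\left(-198,108 \right)}} + \frac{11479}{- 98 q{\left(4,8 \right)} + 72} = - \frac{46310}{-120 + 108 - 198} + \frac{11479}{\left(-98\right) 0 + 72} = - \frac{46310}{-210} + \frac{11479}{0 + 72} = \left(-46310\right) \left(- \frac{1}{210}\right) + \frac{11479}{72} = \frac{4631}{21} + 11479 \cdot \frac{1}{72} = \frac{4631}{21} + \frac{11479}{72} = \frac{191497}{504}$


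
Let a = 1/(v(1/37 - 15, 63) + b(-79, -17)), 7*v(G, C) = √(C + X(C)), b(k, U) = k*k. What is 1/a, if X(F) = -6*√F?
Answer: 6241 + 3*√(7 - 2*√7)/7 ≈ 6241.6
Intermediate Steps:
b(k, U) = k²
v(G, C) = √(C - 6*√C)/7
a = 1/(6241 + √(63 - 18*√7)/7) (a = 1/(√(63 - 18*√7)/7 + (-79)²) = 1/(√(63 - 18*√7)/7 + 6241) = 1/(6241 + √(63 - 18*√7)/7) ≈ 0.00016022)
1/a = 1/(1/(6241 + √(63 - 18*√7)/7)) = 6241 + √(63 - 18*√7)/7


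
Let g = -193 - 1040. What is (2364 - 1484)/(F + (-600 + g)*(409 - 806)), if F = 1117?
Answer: 440/364409 ≈ 0.0012074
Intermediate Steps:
g = -1233
(2364 - 1484)/(F + (-600 + g)*(409 - 806)) = (2364 - 1484)/(1117 + (-600 - 1233)*(409 - 806)) = 880/(1117 - 1833*(-397)) = 880/(1117 + 727701) = 880/728818 = 880*(1/728818) = 440/364409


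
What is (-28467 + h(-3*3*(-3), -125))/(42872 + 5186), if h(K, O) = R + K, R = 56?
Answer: -14192/24029 ≈ -0.59062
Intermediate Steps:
h(K, O) = 56 + K
(-28467 + h(-3*3*(-3), -125))/(42872 + 5186) = (-28467 + (56 - 3*3*(-3)))/(42872 + 5186) = (-28467 + (56 - 9*(-3)))/48058 = (-28467 + (56 + 27))*(1/48058) = (-28467 + 83)*(1/48058) = -28384*1/48058 = -14192/24029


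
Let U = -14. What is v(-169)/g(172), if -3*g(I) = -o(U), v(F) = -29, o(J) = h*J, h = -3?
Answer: -29/14 ≈ -2.0714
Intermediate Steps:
o(J) = -3*J
g(I) = 14 (g(I) = -(-1)*(-3*(-14))/3 = -(-1)*42/3 = -1/3*(-42) = 14)
v(-169)/g(172) = -29/14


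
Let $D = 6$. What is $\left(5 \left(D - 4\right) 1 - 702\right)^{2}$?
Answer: $478864$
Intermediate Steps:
$\left(5 \left(D - 4\right) 1 - 702\right)^{2} = \left(5 \left(6 - 4\right) 1 - 702\right)^{2} = \left(5 \cdot 2 \cdot 1 - 702\right)^{2} = \left(10 \cdot 1 - 702\right)^{2} = \left(10 - 702\right)^{2} = \left(-692\right)^{2} = 478864$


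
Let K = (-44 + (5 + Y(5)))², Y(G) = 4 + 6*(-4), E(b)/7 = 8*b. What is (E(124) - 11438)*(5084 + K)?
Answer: -38491110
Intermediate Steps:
E(b) = 56*b (E(b) = 7*(8*b) = 56*b)
Y(G) = -20 (Y(G) = 4 - 24 = -20)
K = 3481 (K = (-44 + (5 - 20))² = (-44 - 15)² = (-59)² = 3481)
(E(124) - 11438)*(5084 + K) = (56*124 - 11438)*(5084 + 3481) = (6944 - 11438)*8565 = -4494*8565 = -38491110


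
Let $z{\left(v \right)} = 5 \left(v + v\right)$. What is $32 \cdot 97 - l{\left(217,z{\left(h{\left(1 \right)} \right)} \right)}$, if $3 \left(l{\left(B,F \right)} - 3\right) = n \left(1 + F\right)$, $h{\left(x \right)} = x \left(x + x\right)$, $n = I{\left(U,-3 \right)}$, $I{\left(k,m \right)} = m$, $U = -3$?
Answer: $3122$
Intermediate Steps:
$n = -3$
$h{\left(x \right)} = 2 x^{2}$ ($h{\left(x \right)} = x 2 x = 2 x^{2}$)
$z{\left(v \right)} = 10 v$ ($z{\left(v \right)} = 5 \cdot 2 v = 10 v$)
$l{\left(B,F \right)} = 2 - F$ ($l{\left(B,F \right)} = 3 + \frac{\left(-3\right) \left(1 + F\right)}{3} = 3 + \frac{-3 - 3 F}{3} = 3 - \left(1 + F\right) = 2 - F$)
$32 \cdot 97 - l{\left(217,z{\left(h{\left(1 \right)} \right)} \right)} = 32 \cdot 97 - \left(2 - 10 \cdot 2 \cdot 1^{2}\right) = 3104 - \left(2 - 10 \cdot 2 \cdot 1\right) = 3104 - \left(2 - 10 \cdot 2\right) = 3104 - \left(2 - 20\right) = 3104 - -18 = 3104 + 18 = 3122$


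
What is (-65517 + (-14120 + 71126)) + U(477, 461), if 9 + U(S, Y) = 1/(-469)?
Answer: -3995881/469 ≈ -8520.0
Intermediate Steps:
U(S, Y) = -4222/469 (U(S, Y) = -9 + 1/(-469) = -9 - 1/469 = -4222/469)
(-65517 + (-14120 + 71126)) + U(477, 461) = (-65517 + (-14120 + 71126)) - 4222/469 = (-65517 + 57006) - 4222/469 = -8511 - 4222/469 = -3995881/469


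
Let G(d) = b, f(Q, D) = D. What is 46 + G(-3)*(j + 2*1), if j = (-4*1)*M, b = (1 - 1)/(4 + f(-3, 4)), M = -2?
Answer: 46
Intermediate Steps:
b = 0 (b = (1 - 1)/(4 + 4) = 0/8 = 0*(⅛) = 0)
j = 8 (j = -4*1*(-2) = -4*(-2) = 8)
G(d) = 0
46 + G(-3)*(j + 2*1) = 46 + 0*(8 + 2*1) = 46 + 0*(8 + 2) = 46 + 0*10 = 46 + 0 = 46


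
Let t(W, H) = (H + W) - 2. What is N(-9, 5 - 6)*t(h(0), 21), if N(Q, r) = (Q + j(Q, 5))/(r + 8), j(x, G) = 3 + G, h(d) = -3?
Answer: -16/7 ≈ -2.2857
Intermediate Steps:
t(W, H) = -2 + H + W
N(Q, r) = (8 + Q)/(8 + r) (N(Q, r) = (Q + (3 + 5))/(r + 8) = (Q + 8)/(8 + r) = (8 + Q)/(8 + r))
N(-9, 5 - 6)*t(h(0), 21) = ((8 - 9)/(8 + (5 - 6)))*(-2 + 21 - 3) = (-1/(8 - 1))*16 = (-1/7)*16 = ((1/7)*(-1))*16 = -1/7*16 = -16/7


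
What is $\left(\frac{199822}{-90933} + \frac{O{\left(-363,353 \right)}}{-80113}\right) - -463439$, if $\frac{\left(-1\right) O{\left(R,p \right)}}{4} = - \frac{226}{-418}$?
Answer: $\frac{705604463891634721}{1522547324661} \approx 4.6344 \cdot 10^{5}$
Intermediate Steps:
$O{\left(R,p \right)} = - \frac{452}{209}$ ($O{\left(R,p \right)} = - 4 \left(- \frac{226}{-418}\right) = - 4 \left(\left(-226\right) \left(- \frac{1}{418}\right)\right) = \left(-4\right) \frac{113}{209} = - \frac{452}{209}$)
$\left(\frac{199822}{-90933} + \frac{O{\left(-363,353 \right)}}{-80113}\right) - -463439 = \left(\frac{199822}{-90933} - \frac{452}{209 \left(-80113\right)}\right) - -463439 = \left(199822 \left(- \frac{1}{90933}\right) - - \frac{452}{16743617}\right) + 463439 = \left(- \frac{199822}{90933} + \frac{452}{16743617}\right) + 463439 = - \frac{3345701934458}{1522547324661} + 463439 = \frac{705604463891634721}{1522547324661}$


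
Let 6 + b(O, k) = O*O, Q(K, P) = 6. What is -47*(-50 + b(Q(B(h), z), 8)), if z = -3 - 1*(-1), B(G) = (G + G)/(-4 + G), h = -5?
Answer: 940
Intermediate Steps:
B(G) = 2*G/(-4 + G) (B(G) = (2*G)/(-4 + G) = 2*G/(-4 + G))
z = -2 (z = -3 + 1 = -2)
b(O, k) = -6 + O² (b(O, k) = -6 + O*O = -6 + O²)
-47*(-50 + b(Q(B(h), z), 8)) = -47*(-50 + (-6 + 6²)) = -47*(-50 + (-6 + 36)) = -47*(-50 + 30) = -47*(-20) = 940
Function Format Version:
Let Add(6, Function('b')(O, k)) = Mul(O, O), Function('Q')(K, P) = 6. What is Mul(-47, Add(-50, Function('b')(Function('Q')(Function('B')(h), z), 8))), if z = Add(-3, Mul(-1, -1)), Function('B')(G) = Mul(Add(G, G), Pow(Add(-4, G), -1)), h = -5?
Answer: 940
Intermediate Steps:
Function('B')(G) = Mul(2, G, Pow(Add(-4, G), -1)) (Function('B')(G) = Mul(Mul(2, G), Pow(Add(-4, G), -1)) = Mul(2, G, Pow(Add(-4, G), -1)))
z = -2 (z = Add(-3, 1) = -2)
Function('b')(O, k) = Add(-6, Pow(O, 2)) (Function('b')(O, k) = Add(-6, Mul(O, O)) = Add(-6, Pow(O, 2)))
Mul(-47, Add(-50, Function('b')(Function('Q')(Function('B')(h), z), 8))) = Mul(-47, Add(-50, Add(-6, Pow(6, 2)))) = Mul(-47, Add(-50, Add(-6, 36))) = Mul(-47, Add(-50, 30)) = Mul(-47, -20) = 940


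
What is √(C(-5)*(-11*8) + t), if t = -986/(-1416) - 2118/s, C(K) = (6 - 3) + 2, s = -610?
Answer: I*√5080715300055/107970 ≈ 20.877*I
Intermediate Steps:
C(K) = 5 (C(K) = 3 + 2 = 5)
t = 900137/215940 (t = -986/(-1416) - 2118/(-610) = -986*(-1/1416) - 2118*(-1/610) = 493/708 + 1059/305 = 900137/215940 ≈ 4.1685)
√(C(-5)*(-11*8) + t) = √(5*(-11*8) + 900137/215940) = √(5*(-88) + 900137/215940) = √(-440 + 900137/215940) = √(-94113463/215940) = I*√5080715300055/107970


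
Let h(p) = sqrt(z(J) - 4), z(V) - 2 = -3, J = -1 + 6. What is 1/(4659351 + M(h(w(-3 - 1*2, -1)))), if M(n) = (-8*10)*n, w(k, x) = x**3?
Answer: 4659351/21709551773201 + 80*I*sqrt(5)/21709551773201 ≈ 2.1462e-7 + 8.2399e-12*I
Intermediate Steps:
J = 5
z(V) = -1 (z(V) = 2 - 3 = -1)
h(p) = I*sqrt(5) (h(p) = sqrt(-1 - 4) = sqrt(-5) = I*sqrt(5))
M(n) = -80*n
1/(4659351 + M(h(w(-3 - 1*2, -1)))) = 1/(4659351 - 80*I*sqrt(5))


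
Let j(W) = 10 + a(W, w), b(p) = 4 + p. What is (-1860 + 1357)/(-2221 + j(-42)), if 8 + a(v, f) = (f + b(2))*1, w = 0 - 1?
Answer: 503/2214 ≈ 0.22719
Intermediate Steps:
w = -1
a(v, f) = -2 + f (a(v, f) = -8 + (f + (4 + 2))*1 = -8 + (f + 6)*1 = -8 + (6 + f)*1 = -8 + (6 + f) = -2 + f)
j(W) = 7 (j(W) = 10 + (-2 - 1) = 10 - 3 = 7)
(-1860 + 1357)/(-2221 + j(-42)) = (-1860 + 1357)/(-2221 + 7) = -503/(-2214) = -503*(-1/2214) = 503/2214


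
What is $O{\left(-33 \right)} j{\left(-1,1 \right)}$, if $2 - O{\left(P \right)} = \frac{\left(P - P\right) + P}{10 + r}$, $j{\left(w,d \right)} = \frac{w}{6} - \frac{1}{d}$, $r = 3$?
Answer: $- \frac{413}{78} \approx -5.2949$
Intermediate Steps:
$j{\left(w,d \right)} = - \frac{1}{d} + \frac{w}{6}$ ($j{\left(w,d \right)} = w \frac{1}{6} - \frac{1}{d} = \frac{w}{6} - \frac{1}{d} = - \frac{1}{d} + \frac{w}{6}$)
$O{\left(P \right)} = 2 - \frac{P}{13}$ ($O{\left(P \right)} = 2 - \frac{\left(P - P\right) + P}{10 + 3} = 2 - \frac{0 + P}{13} = 2 - P \frac{1}{13} = 2 - \frac{P}{13}$)
$O{\left(-33 \right)} j{\left(-1,1 \right)} = \left(2 - - \frac{33}{13}\right) \left(- 1^{-1} + \frac{1}{6} \left(-1\right)\right) = \left(2 + \frac{33}{13}\right) \left(\left(-1\right) 1 - \frac{1}{6}\right) = \frac{59 \left(-1 - \frac{1}{6}\right)}{13} = \frac{59}{13} \left(- \frac{7}{6}\right) = - \frac{413}{78}$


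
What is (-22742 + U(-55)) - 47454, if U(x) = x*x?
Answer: -67171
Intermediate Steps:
U(x) = x**2
(-22742 + U(-55)) - 47454 = (-22742 + (-55)**2) - 47454 = (-22742 + 3025) - 47454 = -19717 - 47454 = -67171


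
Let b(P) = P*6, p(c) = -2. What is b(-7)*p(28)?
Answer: 84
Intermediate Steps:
b(P) = 6*P
b(-7)*p(28) = (6*(-7))*(-2) = -42*(-2) = 84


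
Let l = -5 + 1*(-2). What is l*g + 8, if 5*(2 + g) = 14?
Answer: 12/5 ≈ 2.4000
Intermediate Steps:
l = -7 (l = -5 - 2 = -7)
g = ⅘ (g = -2 + (⅕)*14 = -2 + 14/5 = ⅘ ≈ 0.80000)
l*g + 8 = -7*⅘ + 8 = -28/5 + 8 = 12/5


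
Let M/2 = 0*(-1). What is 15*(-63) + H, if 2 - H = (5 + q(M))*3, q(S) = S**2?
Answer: -958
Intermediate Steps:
M = 0 (M = 2*(0*(-1)) = 2*0 = 0)
H = -13 (H = 2 - (5 + 0**2)*3 = 2 - (5 + 0)*3 = 2 - 5*3 = 2 - 1*15 = 2 - 15 = -13)
15*(-63) + H = 15*(-63) - 13 = -945 - 13 = -958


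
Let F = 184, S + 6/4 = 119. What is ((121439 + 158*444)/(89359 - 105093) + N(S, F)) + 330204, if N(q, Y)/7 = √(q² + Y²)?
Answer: 5195238145/15734 + 7*√190649/2 ≈ 3.3172e+5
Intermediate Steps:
S = 235/2 (S = -3/2 + 119 = 235/2 ≈ 117.50)
N(q, Y) = 7*√(Y² + q²) (N(q, Y) = 7*√(q² + Y²) = 7*√(Y² + q²))
((121439 + 158*444)/(89359 - 105093) + N(S, F)) + 330204 = ((121439 + 158*444)/(89359 - 105093) + 7*√(184² + (235/2)²)) + 330204 = ((121439 + 70152)/(-15734) + 7*√(33856 + 55225/4)) + 330204 = (191591*(-1/15734) + 7*√(190649/4)) + 330204 = (-191591/15734 + 7*(√190649/2)) + 330204 = (-191591/15734 + 7*√190649/2) + 330204 = 5195238145/15734 + 7*√190649/2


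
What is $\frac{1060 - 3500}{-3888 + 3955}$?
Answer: $- \frac{2440}{67} \approx -36.418$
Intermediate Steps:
$\frac{1060 - 3500}{-3888 + 3955} = - \frac{2440}{67}$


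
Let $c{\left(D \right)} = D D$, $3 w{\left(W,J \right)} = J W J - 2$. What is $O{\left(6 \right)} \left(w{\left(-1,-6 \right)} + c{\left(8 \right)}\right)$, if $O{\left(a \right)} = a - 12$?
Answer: $-308$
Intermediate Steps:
$w{\left(W,J \right)} = - \frac{2}{3} + \frac{W J^{2}}{3}$ ($w{\left(W,J \right)} = \frac{J W J - 2}{3} = \frac{W J^{2} - 2}{3} = \frac{-2 + W J^{2}}{3} = - \frac{2}{3} + \frac{W J^{2}}{3}$)
$O{\left(a \right)} = -12 + a$
$c{\left(D \right)} = D^{2}$
$O{\left(6 \right)} \left(w{\left(-1,-6 \right)} + c{\left(8 \right)}\right) = \left(-12 + 6\right) \left(\left(- \frac{2}{3} + \frac{1}{3} \left(-1\right) \left(-6\right)^{2}\right) + 8^{2}\right) = - 6 \left(\left(- \frac{2}{3} + \frac{1}{3} \left(-1\right) 36\right) + 64\right) = - 6 \left(\left(- \frac{2}{3} - 12\right) + 64\right) = - 6 \left(- \frac{38}{3} + 64\right) = \left(-6\right) \frac{154}{3} = -308$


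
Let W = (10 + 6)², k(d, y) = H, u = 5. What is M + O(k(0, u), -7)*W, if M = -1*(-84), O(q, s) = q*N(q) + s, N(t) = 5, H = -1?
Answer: -2988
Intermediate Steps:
k(d, y) = -1
W = 256 (W = 16² = 256)
O(q, s) = s + 5*q (O(q, s) = q*5 + s = 5*q + s = s + 5*q)
M = 84
M + O(k(0, u), -7)*W = 84 + (-7 + 5*(-1))*256 = 84 + (-7 - 5)*256 = 84 - 12*256 = 84 - 3072 = -2988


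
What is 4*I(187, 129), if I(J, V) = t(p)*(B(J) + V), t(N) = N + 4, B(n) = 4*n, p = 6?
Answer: 35080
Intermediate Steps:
t(N) = 4 + N
I(J, V) = 10*V + 40*J (I(J, V) = (4 + 6)*(4*J + V) = 10*(V + 4*J) = 10*V + 40*J)
4*I(187, 129) = 4*(10*129 + 40*187) = 4*(1290 + 7480) = 4*8770 = 35080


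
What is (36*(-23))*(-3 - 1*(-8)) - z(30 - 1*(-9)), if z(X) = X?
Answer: -4179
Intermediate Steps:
(36*(-23))*(-3 - 1*(-8)) - z(30 - 1*(-9)) = (36*(-23))*(-3 - 1*(-8)) - (30 - 1*(-9)) = -828*(-3 + 8) - (30 + 9) = -828*5 - 1*39 = -4140 - 39 = -4179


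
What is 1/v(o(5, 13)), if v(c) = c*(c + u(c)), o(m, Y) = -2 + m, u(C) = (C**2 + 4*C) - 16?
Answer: 1/24 ≈ 0.041667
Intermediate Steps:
u(C) = -16 + C**2 + 4*C
v(c) = c*(-16 + c**2 + 5*c) (v(c) = c*(c + (-16 + c**2 + 4*c)) = c*(-16 + c**2 + 5*c))
1/v(o(5, 13)) = 1/((-2 + 5)*(-16 + (-2 + 5)**2 + 5*(-2 + 5))) = 1/(3*(-16 + 3**2 + 5*3)) = 1/(3*(-16 + 9 + 15)) = 1/(3*8) = 1/24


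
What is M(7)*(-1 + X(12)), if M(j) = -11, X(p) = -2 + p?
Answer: -99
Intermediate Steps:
M(7)*(-1 + X(12)) = -11*(-1 + (-2 + 12)) = -11*(-1 + 10) = -11*9 = -99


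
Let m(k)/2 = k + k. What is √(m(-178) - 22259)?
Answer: I*√22971 ≈ 151.56*I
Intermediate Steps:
m(k) = 4*k (m(k) = 2*(k + k) = 2*(2*k) = 4*k)
√(m(-178) - 22259) = √(4*(-178) - 22259) = √(-712 - 22259) = √(-22971) = I*√22971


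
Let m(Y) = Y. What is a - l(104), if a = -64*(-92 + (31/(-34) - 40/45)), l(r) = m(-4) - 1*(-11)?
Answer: 917425/153 ≈ 5996.2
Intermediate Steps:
l(r) = 7 (l(r) = -4 - 1*(-11) = -4 + 11 = 7)
a = 918496/153 (a = -64*(-92 + (31*(-1/34) - 40*1/45)) = -64*(-92 + (-31/34 - 8/9)) = -64*(-92 - 551/306) = -64*(-28703/306) = 918496/153 ≈ 6003.2)
a - l(104) = 918496/153 - 1*7 = 918496/153 - 7 = 917425/153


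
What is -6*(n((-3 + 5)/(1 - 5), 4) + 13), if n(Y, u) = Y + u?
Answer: -99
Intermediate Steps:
-6*(n((-3 + 5)/(1 - 5), 4) + 13) = -6*(((-3 + 5)/(1 - 5) + 4) + 13) = -6*((2/(-4) + 4) + 13) = -6*((2*(-¼) + 4) + 13) = -6*((-½ + 4) + 13) = -6*(7/2 + 13) = -6*33/2 = -99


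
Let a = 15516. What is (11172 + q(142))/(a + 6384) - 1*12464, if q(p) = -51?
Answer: -90983493/7300 ≈ -12464.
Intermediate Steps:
(11172 + q(142))/(a + 6384) - 1*12464 = (11172 - 51)/(15516 + 6384) - 1*12464 = 11121/21900 - 12464 = 11121*(1/21900) - 12464 = 3707/7300 - 12464 = -90983493/7300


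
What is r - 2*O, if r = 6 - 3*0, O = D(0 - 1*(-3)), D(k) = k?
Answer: 0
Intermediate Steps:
O = 3 (O = 0 - 1*(-3) = 0 + 3 = 3)
r = 6 (r = 6 + 0 = 6)
r - 2*O = 6 - 2*3 = 6 - 6 = 0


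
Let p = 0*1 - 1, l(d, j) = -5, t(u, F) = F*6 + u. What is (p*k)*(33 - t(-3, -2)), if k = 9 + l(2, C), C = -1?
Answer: -192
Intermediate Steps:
t(u, F) = u + 6*F (t(u, F) = 6*F + u = u + 6*F)
p = -1 (p = 0 - 1 = -1)
k = 4 (k = 9 - 5 = 4)
(p*k)*(33 - t(-3, -2)) = (-1*4)*(33 - (-3 + 6*(-2))) = -4*(33 - (-3 - 12)) = -4*(33 - 1*(-15)) = -4*(33 + 15) = -4*48 = -192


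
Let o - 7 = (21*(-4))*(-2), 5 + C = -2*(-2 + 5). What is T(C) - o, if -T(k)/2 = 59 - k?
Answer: -315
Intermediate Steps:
C = -11 (C = -5 - 2*(-2 + 5) = -5 - 2*3 = -5 - 6 = -11)
o = 175 (o = 7 + (21*(-4))*(-2) = 7 - 84*(-2) = 7 + 168 = 175)
T(k) = -118 + 2*k (T(k) = -2*(59 - k) = -118 + 2*k)
T(C) - o = (-118 + 2*(-11)) - 1*175 = (-118 - 22) - 175 = -140 - 175 = -315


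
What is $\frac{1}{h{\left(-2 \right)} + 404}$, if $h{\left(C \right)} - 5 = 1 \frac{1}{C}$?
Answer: $\frac{2}{817} \approx 0.002448$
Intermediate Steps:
$h{\left(C \right)} = 5 + \frac{1}{C}$ ($h{\left(C \right)} = 5 + 1 \frac{1}{C} = 5 + \frac{1}{C}$)
$\frac{1}{h{\left(-2 \right)} + 404} = \frac{1}{\left(5 + \frac{1}{-2}\right) + 404} = \frac{1}{\left(5 - \frac{1}{2}\right) + 404} = \frac{1}{\frac{9}{2} + 404} = \frac{1}{\frac{817}{2}} = \frac{2}{817}$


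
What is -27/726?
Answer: -9/242 ≈ -0.037190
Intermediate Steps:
-27/726 = (1/726)*(-27) = -9/242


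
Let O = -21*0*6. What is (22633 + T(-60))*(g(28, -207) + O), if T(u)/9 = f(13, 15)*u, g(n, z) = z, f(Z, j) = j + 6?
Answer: -2337651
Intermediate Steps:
f(Z, j) = 6 + j
T(u) = 189*u (T(u) = 9*((6 + 15)*u) = 9*(21*u) = 189*u)
O = 0 (O = 0*6 = 0)
(22633 + T(-60))*(g(28, -207) + O) = (22633 + 189*(-60))*(-207 + 0) = (22633 - 11340)*(-207) = 11293*(-207) = -2337651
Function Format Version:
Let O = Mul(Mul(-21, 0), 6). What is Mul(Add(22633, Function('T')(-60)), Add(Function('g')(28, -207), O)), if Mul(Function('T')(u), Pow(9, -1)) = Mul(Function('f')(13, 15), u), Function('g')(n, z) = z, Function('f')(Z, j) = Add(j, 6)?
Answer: -2337651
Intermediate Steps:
Function('f')(Z, j) = Add(6, j)
Function('T')(u) = Mul(189, u) (Function('T')(u) = Mul(9, Mul(Add(6, 15), u)) = Mul(9, Mul(21, u)) = Mul(189, u))
O = 0 (O = Mul(0, 6) = 0)
Mul(Add(22633, Function('T')(-60)), Add(Function('g')(28, -207), O)) = Mul(Add(22633, Mul(189, -60)), Add(-207, 0)) = Mul(Add(22633, -11340), -207) = Mul(11293, -207) = -2337651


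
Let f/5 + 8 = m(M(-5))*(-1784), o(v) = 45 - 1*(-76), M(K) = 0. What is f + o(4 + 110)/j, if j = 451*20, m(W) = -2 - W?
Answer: 14596011/820 ≈ 17800.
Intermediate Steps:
o(v) = 121 (o(v) = 45 + 76 = 121)
j = 9020
f = 17800 (f = -40 + 5*((-2 - 1*0)*(-1784)) = -40 + 5*((-2 + 0)*(-1784)) = -40 + 5*(-2*(-1784)) = -40 + 5*3568 = -40 + 17840 = 17800)
f + o(4 + 110)/j = 17800 + 121/9020 = 17800 + 121*(1/9020) = 17800 + 11/820 = 14596011/820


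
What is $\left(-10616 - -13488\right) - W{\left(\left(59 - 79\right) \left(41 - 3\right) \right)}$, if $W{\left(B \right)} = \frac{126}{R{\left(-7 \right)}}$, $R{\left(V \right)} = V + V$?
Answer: $2881$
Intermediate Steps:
$R{\left(V \right)} = 2 V$
$W{\left(B \right)} = -9$ ($W{\left(B \right)} = \frac{126}{2 \left(-7\right)} = \frac{126}{-14} = 126 \left(- \frac{1}{14}\right) = -9$)
$\left(-10616 - -13488\right) - W{\left(\left(59 - 79\right) \left(41 - 3\right) \right)} = \left(-10616 - -13488\right) - -9 = \left(-10616 + 13488\right) + 9 = 2872 + 9 = 2881$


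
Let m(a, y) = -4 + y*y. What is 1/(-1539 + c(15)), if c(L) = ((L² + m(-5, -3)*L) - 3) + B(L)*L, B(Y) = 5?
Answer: -1/1167 ≈ -0.00085690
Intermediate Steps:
m(a, y) = -4 + y²
c(L) = -3 + L² + 10*L (c(L) = ((L² + (-4 + (-3)²)*L) - 3) + 5*L = ((L² + (-4 + 9)*L) - 3) + 5*L = ((L² + 5*L) - 3) + 5*L = (-3 + L² + 5*L) + 5*L = -3 + L² + 10*L)
1/(-1539 + c(15)) = 1/(-1539 + (-3 + 15² + 10*15)) = 1/(-1539 + (-3 + 225 + 150)) = 1/(-1539 + 372) = 1/(-1167) = -1/1167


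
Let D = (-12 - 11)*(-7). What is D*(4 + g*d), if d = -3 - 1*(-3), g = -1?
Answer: 644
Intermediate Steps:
d = 0 (d = -3 + 3 = 0)
D = 161 (D = -23*(-7) = 161)
D*(4 + g*d) = 161*(4 - 1*0) = 161*(4 + 0) = 161*4 = 644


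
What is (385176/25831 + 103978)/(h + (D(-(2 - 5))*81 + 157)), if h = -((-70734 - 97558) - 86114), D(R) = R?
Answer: 1343120447/3290946893 ≈ 0.40813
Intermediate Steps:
h = 254406 (h = -(-168292 - 86114) = -1*(-254406) = 254406)
(385176/25831 + 103978)/(h + (D(-(2 - 5))*81 + 157)) = (385176/25831 + 103978)/(254406 + (-(2 - 5)*81 + 157)) = (385176*(1/25831) + 103978)/(254406 + (-1*(-3)*81 + 157)) = (385176/25831 + 103978)/(254406 + (3*81 + 157)) = 2686240894/(25831*(254406 + (243 + 157))) = 2686240894/(25831*(254406 + 400)) = (2686240894/25831)/254806 = (2686240894/25831)*(1/254806) = 1343120447/3290946893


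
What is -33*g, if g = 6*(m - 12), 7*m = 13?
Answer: 14058/7 ≈ 2008.3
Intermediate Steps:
m = 13/7 (m = (⅐)*13 = 13/7 ≈ 1.8571)
g = -426/7 (g = 6*(13/7 - 12) = 6*(-71/7) = -426/7 ≈ -60.857)
-33*g = -33*(-426/7) = 14058/7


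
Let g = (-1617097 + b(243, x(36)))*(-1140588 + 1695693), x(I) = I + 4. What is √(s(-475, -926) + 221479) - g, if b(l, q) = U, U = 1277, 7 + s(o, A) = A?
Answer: 896949761100 + √220546 ≈ 8.9695e+11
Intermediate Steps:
s(o, A) = -7 + A
x(I) = 4 + I
b(l, q) = 1277
g = -896949761100 (g = (-1617097 + 1277)*(-1140588 + 1695693) = -1615820*555105 = -896949761100)
√(s(-475, -926) + 221479) - g = √((-7 - 926) + 221479) - 1*(-896949761100) = √(-933 + 221479) + 896949761100 = √220546 + 896949761100 = 896949761100 + √220546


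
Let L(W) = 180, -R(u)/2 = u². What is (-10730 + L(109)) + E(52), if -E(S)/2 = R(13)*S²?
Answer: 1817354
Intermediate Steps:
R(u) = -2*u²
E(S) = 676*S² (E(S) = -2*(-2*13²)*S² = -2*(-2*169)*S² = -(-676)*S² = 676*S²)
(-10730 + L(109)) + E(52) = (-10730 + 180) + 676*52² = -10550 + 676*2704 = -10550 + 1827904 = 1817354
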